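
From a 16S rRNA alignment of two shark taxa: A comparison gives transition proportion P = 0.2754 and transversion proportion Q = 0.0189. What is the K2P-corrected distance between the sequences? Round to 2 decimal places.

Under the Kimura two-parameter model, d = −½ ln(1 − 2P − Q) − ¼ ln(1 − 2Q).
1 − 2P − Q = 0.4303, giving −½ ln(0.4303) = 0.421636.
1 − 2Q = 0.9622, giving −¼ ln(0.9622) = 0.009633.
d = 0.421636 + 0.009633 = 0.431269.

0.43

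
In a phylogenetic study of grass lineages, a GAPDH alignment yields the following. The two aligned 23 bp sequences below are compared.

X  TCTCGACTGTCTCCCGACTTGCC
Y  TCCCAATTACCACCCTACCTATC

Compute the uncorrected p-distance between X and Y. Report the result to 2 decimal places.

The sequences differ at 10 of 23 positions (sites 3, 5, 7, 9, 10, 12, 16, 19, 21, 22).
p = 10/23 = 0.434782… ≈ 0.43 (to 2 d.p.).

0.43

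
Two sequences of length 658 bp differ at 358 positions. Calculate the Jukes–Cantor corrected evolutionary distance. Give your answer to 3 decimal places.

0.969

p = 358/658 ≈ 0.544073.
d = −(3/4) ln(1 − 4p/3) = −0.75 ln(1 − 0.725431) = −0.75 ln(0.274569)
  = −0.75 × (-1.292553) = 0.969415 substitutions/site.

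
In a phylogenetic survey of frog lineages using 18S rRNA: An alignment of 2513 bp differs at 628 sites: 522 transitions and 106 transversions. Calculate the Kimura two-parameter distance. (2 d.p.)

P = 522/2513 ≈ 0.20772 and Q = 106/2513 ≈ 0.042181.
Under the Kimura two-parameter model, d = −½ ln(1 − 2P − Q) − ¼ ln(1 − 2Q).
1 − 2P − Q = 0.542379, giving −½ ln(0.542379) = 0.305895.
1 − 2Q = 0.915638, giving −¼ ln(0.915638) = 0.022034.
d = 0.305895 + 0.022034 = 0.327929.

0.33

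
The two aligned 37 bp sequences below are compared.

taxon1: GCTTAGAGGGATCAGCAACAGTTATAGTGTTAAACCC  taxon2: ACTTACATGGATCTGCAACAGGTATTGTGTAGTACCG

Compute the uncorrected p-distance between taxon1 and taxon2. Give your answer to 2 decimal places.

0.27

The sequences differ at 10 of 37 positions (sites 1, 6, 8, 14, 22, 26, 31, 32, 33, 37).
p = 10/37 = 0.270270… ≈ 0.27 (to 2 d.p.).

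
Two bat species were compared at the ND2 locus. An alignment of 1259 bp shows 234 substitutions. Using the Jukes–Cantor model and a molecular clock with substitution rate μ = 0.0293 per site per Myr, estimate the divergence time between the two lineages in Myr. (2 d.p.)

p = 234/1259 ≈ 0.185862.
d = −(3/4) ln(1 − 4p/3) = −0.75 ln(1 − 0.247816) = −0.75 ln(0.752184)
  = −0.75 × (-0.284774) = 0.213581 substitutions/site.
Under a molecular clock d = 2μt, so t = d/(2μ) = 0.213581 / (2 × 0.0293) = 3.64 Myr.

3.64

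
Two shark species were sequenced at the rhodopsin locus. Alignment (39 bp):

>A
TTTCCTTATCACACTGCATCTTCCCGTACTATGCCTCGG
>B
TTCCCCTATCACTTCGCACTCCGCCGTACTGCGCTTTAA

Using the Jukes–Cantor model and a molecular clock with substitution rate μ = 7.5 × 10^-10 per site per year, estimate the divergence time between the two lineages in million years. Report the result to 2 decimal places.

The sequences differ at 16 of 39 sites, so p = 16/39 ≈ 0.410256.
d = −(3/4) ln(1 − 4p/3) = −0.75 ln(1 − 0.547008) = −0.75 ln(0.452992)
  = −0.75 × (-0.791881) = 0.593911 substitutions/site.
Under a molecular clock d = 2μt, so t = d/(2μ) = 0.593911 / (2 × 7.5 × 10^-10) = 395.94 million years.

395.94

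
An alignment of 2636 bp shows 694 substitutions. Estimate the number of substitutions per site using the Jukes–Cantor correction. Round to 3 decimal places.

p = 694/2636 ≈ 0.263278.
d = −(3/4) ln(1 − 4p/3) = −0.75 ln(1 − 0.351037) = −0.75 ln(0.648963)
  = −0.75 × (-0.432380) = 0.324285 substitutions/site.

0.324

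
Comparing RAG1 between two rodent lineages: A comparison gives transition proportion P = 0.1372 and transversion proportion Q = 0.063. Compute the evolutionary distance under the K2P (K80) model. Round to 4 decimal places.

0.2395

Under the Kimura two-parameter model, d = −½ ln(1 − 2P − Q) − ¼ ln(1 − 2Q).
1 − 2P − Q = 0.6626, giving −½ ln(0.6626) = 0.205792.
1 − 2Q = 0.874, giving −¼ ln(0.874) = 0.033669.
d = 0.205792 + 0.033669 = 0.239461.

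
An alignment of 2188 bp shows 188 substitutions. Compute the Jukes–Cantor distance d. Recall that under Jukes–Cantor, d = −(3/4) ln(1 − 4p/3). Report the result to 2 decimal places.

0.09

p = 188/2188 ≈ 0.085923.
d = −(3/4) ln(1 − 4p/3) = −0.75 ln(1 − 0.114564) = −0.75 ln(0.885436)
  = −0.75 × (-0.121675) = 0.091256 substitutions/site.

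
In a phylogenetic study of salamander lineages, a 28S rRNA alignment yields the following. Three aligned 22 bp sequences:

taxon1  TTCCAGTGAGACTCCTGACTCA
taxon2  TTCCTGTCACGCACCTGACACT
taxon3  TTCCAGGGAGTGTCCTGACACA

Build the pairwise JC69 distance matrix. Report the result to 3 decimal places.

d(taxon1,taxon2) = 0.414, d(taxon1,taxon3) = 0.208, d(taxon2,taxon3) = 0.497

taxon1–taxon2: 7/22 sites differ → p ≈ 0.318182, d = −0.75 ln(1 − 0.424243) = 0.414052 ≈ 0.414.
taxon1–taxon3: 4/22 sites differ → p ≈ 0.181818, d = −0.75 ln(1 − 0.242424) = 0.208224 ≈ 0.208.
taxon2–taxon3: 8/22 sites differ → p ≈ 0.363636, d = −0.75 ln(1 − 0.484848) = 0.497470 ≈ 0.497.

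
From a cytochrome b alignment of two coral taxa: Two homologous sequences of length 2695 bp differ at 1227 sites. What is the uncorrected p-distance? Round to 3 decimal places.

0.455

p = 1227/2695 = 0.455287… ≈ 0.455 (to 3 d.p.).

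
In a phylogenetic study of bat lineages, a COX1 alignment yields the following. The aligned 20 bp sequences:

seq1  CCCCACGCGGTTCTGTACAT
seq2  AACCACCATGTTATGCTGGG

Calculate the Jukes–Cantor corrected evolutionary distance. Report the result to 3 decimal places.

The sequences differ at 11 of 20 sites, so p = 11/20 = 0.55.
d = −(3/4) ln(1 − 4p/3) = −0.75 ln(1 − 0.733333) = −0.75 ln(0.266667)
  = −0.75 × (-1.321755) = 0.991316 substitutions/site.

0.991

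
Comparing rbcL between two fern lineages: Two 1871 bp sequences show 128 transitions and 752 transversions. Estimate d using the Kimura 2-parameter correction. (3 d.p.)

0.794

P = 128/1871 ≈ 0.068413 and Q = 752/1871 ≈ 0.401924.
Under the Kimura two-parameter model, d = −½ ln(1 − 2P − Q) − ¼ ln(1 − 2Q).
1 − 2P − Q = 0.46125, giving −½ ln(0.46125) = 0.386908.
1 − 2Q = 0.196152, giving −¼ ln(0.196152) = 0.407216.
d = 0.386908 + 0.407216 = 0.794124.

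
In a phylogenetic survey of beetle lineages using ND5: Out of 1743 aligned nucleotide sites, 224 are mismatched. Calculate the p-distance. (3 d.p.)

p = 224/1743 = 0.128514… ≈ 0.129 (to 3 d.p.).

0.129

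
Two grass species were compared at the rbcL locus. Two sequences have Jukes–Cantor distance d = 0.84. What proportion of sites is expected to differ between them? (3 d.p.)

0.505

p = (3/4)(1 − e^(−4d/3)) = 0.75 × (1 − e^(-1.12)) = 0.75 × (1 − 0.326280) = 0.505290.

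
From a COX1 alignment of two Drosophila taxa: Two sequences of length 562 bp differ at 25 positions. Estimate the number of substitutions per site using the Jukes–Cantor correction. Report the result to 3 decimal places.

p = 25/562 ≈ 0.044484.
d = −(3/4) ln(1 − 4p/3) = −0.75 ln(1 − 0.059312) = −0.75 ln(0.940688)
  = −0.75 × (-0.061144) = 0.045858 substitutions/site.

0.046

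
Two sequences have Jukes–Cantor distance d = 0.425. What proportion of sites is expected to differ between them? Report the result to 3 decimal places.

0.324

p = (3/4)(1 − e^(−4d/3)) = 0.75 × (1 − e^(-0.566667)) = 0.75 × (1 − 0.567413) = 0.324440.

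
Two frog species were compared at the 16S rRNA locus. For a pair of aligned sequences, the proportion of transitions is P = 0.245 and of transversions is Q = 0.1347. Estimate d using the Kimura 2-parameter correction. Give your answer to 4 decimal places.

0.5685

Under the Kimura two-parameter model, d = −½ ln(1 − 2P − Q) − ¼ ln(1 − 2Q).
1 − 2P − Q = 0.3753, giving −½ ln(0.3753) = 0.490015.
1 − 2Q = 0.7306, giving −¼ ln(0.7306) = 0.078472.
d = 0.490015 + 0.078472 = 0.568487.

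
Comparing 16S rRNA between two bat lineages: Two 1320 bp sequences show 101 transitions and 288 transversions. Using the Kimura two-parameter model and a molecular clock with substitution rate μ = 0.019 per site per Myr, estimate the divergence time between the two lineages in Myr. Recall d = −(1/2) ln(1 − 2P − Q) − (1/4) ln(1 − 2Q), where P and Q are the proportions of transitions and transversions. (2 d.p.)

9.88

P = 101/1320 ≈ 0.076515 and Q = 288/1320 ≈ 0.218182.
Under the Kimura two-parameter model, d = −½ ln(1 − 2P − Q) − ¼ ln(1 − 2Q).
1 − 2P − Q = 0.628788, giving −½ ln(0.628788) = 0.231981.
1 − 2Q = 0.563636, giving −¼ ln(0.563636) = 0.143337.
d = 0.231981 + 0.143337 = 0.375318.
Under a molecular clock d = 2μt, so t = d/(2μ) = 0.375318 / (2 × 0.019) = 9.88 Myr.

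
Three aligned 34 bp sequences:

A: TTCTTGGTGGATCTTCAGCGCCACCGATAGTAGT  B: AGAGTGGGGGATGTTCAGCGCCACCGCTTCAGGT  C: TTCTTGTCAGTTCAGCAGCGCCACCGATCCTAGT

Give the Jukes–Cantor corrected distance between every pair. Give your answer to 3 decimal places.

A–B: 11/34 sites differ → p ≈ 0.323529, d = −0.75 ln(1 − 0.431372) = 0.423397 ≈ 0.423.
A–C: 8/34 sites differ → p ≈ 0.235294, d = −0.75 ln(1 − 0.313725) = 0.282358 ≈ 0.282.
B–C: 15/34 sites differ → p ≈ 0.441176, d = −0.75 ln(1 − 0.588235) = 0.665477 ≈ 0.665.

d(A,B) = 0.423, d(A,C) = 0.282, d(B,C) = 0.665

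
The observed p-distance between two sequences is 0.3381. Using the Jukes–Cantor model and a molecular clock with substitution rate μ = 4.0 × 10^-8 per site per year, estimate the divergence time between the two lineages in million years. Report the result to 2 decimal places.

d = −(3/4) ln(1 − 4p/3) = −0.75 ln(1 − 0.4508) = −0.75 ln(0.5492)
  = −0.75 × (-0.599293) = 0.449470 substitutions/site.
Under a molecular clock d = 2μt, so t = d/(2μ) = 0.449470 / (2 × 4.0 × 10^-8) = 5.62 million years.

5.62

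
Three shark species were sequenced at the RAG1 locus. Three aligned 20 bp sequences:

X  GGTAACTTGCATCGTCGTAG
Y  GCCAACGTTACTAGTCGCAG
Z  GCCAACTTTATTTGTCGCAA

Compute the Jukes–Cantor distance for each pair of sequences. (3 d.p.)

X–Y: 8/20 sites differ → p = 0.4, d = −0.75 ln(1 − 0.533333) = 0.571605 ≈ 0.572.
X–Z: 8/20 sites differ → p = 0.4, d = −0.75 ln(1 − 0.533333) = 0.571605 ≈ 0.572.
Y–Z: 4/20 sites differ → p = 0.2, d = −0.75 ln(1 − 0.266667) = 0.232617 ≈ 0.233.

d(X,Y) = 0.572, d(X,Z) = 0.572, d(Y,Z) = 0.233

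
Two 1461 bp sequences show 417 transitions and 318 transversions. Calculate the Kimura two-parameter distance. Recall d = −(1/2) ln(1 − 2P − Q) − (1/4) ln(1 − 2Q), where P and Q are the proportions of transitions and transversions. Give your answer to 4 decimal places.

0.9196

P = 417/1461 ≈ 0.285421 and Q = 318/1461 ≈ 0.217659.
Under the Kimura two-parameter model, d = −½ ln(1 − 2P − Q) − ¼ ln(1 − 2Q).
1 − 2P − Q = 0.211499, giving −½ ln(0.211499) = 0.776768.
1 − 2Q = 0.564682, giving −¼ ln(0.564682) = 0.142873.
d = 0.776768 + 0.142873 = 0.919641.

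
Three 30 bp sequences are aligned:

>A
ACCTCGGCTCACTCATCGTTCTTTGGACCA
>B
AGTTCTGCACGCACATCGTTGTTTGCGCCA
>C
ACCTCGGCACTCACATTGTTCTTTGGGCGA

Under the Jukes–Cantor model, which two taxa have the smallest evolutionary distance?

A and C

A–B: 9/30 differ, p = 0.300, d = 0.383.
A–C: 6/30 differ, p = 0.200, d = 0.233.
B–C: 8/30 differ, p = 0.267, d = 0.330.
The smallest distance is between A and C.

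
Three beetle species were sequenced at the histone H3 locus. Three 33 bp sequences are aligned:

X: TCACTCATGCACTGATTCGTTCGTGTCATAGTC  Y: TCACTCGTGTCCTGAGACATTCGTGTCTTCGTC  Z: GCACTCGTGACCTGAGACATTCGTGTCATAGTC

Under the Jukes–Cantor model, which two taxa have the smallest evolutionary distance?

Y and Z

X–Y: 8/33 differ, p = 0.242, d = 0.293.
X–Z: 7/33 differ, p = 0.212, d = 0.249.
Y–Z: 4/33 differ, p = 0.121, d = 0.132.
The smallest distance is between Y and Z.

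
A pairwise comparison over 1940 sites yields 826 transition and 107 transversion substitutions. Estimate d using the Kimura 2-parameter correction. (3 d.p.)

P = 826/1940 ≈ 0.425773 and Q = 107/1940 ≈ 0.055155.
Under the Kimura two-parameter model, d = −½ ln(1 − 2P − Q) − ¼ ln(1 − 2Q).
1 − 2P − Q = 0.093299, giving −½ ln(0.093299) = 1.185973.
1 − 2Q = 0.88969, giving −¼ ln(0.88969) = 0.029221.
d = 1.185973 + 0.029221 = 1.215194.

1.215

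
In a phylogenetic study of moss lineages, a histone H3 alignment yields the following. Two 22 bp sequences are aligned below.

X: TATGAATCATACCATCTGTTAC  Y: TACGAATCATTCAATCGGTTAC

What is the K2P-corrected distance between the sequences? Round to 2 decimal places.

0.21

Of 22 sites, 1 differences are transitions and 3 are transversions, so P = 1/22 ≈ 0.045455 and Q = 3/22 ≈ 0.136364.
Under the Kimura two-parameter model, d = −½ ln(1 − 2P − Q) − ¼ ln(1 − 2Q).
1 − 2P − Q = 0.772726, giving −½ ln(0.772726) = 0.128915.
1 − 2Q = 0.727272, giving −¼ ln(0.727272) = 0.079614.
d = 0.128915 + 0.079614 = 0.208529.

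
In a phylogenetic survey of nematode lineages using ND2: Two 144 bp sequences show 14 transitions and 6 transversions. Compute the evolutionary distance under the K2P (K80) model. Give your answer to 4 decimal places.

P = 14/144 ≈ 0.097222 and Q = 6/144 ≈ 0.041667.
Under the Kimura two-parameter model, d = −½ ln(1 − 2P − Q) − ¼ ln(1 − 2Q).
1 − 2P − Q = 0.763889, giving −½ ln(0.763889) = 0.134666.
1 − 2Q = 0.916666, giving −¼ ln(0.916666) = 0.021753.
d = 0.134666 + 0.021753 = 0.156419.

0.1564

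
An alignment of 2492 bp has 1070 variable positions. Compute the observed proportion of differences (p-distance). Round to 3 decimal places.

p = 1070/2492 = 0.429373… ≈ 0.429 (to 3 d.p.).

0.429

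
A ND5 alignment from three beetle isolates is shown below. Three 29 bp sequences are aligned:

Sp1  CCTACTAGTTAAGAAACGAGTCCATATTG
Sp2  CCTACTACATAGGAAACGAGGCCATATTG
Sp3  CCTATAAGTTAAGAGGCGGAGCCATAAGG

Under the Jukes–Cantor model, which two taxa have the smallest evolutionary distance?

Sp1–Sp2: 4/29 differ, p = 0.138, d = 0.152.
Sp1–Sp3: 9/29 differ, p = 0.310, d = 0.401.
Sp2–Sp3: 11/29 differ, p = 0.379, d = 0.529.
The smallest distance is between Sp1 and Sp2.

Sp1 and Sp2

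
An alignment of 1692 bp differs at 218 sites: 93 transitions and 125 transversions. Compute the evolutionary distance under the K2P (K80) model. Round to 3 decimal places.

0.142

P = 93/1692 ≈ 0.054965 and Q = 125/1692 ≈ 0.073877.
Under the Kimura two-parameter model, d = −½ ln(1 − 2P − Q) − ¼ ln(1 − 2Q).
1 − 2P − Q = 0.816193, giving −½ ln(0.816193) = 0.101552.
1 − 2Q = 0.852246, giving −¼ ln(0.852246) = 0.039970.
d = 0.101552 + 0.039970 = 0.141522.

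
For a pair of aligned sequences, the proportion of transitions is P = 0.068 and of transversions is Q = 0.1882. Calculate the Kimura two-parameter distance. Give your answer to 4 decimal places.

0.3140

Under the Kimura two-parameter model, d = −½ ln(1 − 2P − Q) − ¼ ln(1 − 2Q).
1 − 2P − Q = 0.6758, giving −½ ln(0.6758) = 0.195929.
1 − 2Q = 0.6236, giving −¼ ln(0.6236) = 0.118062.
d = 0.195929 + 0.118062 = 0.313991.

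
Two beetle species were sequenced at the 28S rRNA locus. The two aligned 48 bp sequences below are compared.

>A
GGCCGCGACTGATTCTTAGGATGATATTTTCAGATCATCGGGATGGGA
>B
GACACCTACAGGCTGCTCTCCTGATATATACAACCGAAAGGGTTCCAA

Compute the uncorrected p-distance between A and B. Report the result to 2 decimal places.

0.52

The sequences differ at 25 of 48 positions.
p = 25/48 = 0.520833… ≈ 0.52 (to 2 d.p.).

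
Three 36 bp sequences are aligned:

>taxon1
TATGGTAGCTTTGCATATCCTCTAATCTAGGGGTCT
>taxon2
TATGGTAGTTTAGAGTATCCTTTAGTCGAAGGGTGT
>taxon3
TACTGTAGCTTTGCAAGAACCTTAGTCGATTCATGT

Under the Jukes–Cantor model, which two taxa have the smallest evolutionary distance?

taxon1–taxon2: 9/36 differ, p = 0.250, d = 0.304.
taxon1–taxon3: 15/36 differ, p = 0.417, d = 0.608.
taxon2–taxon3: 15/36 differ, p = 0.417, d = 0.608.
The smallest distance is between taxon1 and taxon2.

taxon1 and taxon2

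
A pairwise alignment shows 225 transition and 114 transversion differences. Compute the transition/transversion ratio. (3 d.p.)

1.974

R = 225/114 = 1.973684… ≈ 1.974 (to 3 d.p.).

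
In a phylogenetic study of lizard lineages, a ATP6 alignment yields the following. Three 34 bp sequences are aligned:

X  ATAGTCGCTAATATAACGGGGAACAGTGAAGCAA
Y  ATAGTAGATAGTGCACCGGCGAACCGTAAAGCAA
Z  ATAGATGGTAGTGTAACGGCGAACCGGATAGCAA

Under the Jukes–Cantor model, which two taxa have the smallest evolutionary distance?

Y and Z

X–Y: 9/34 differ, p = 0.265, d = 0.326.
X–Z: 10/34 differ, p = 0.294, d = 0.373.
Y–Z: 7/34 differ, p = 0.206, d = 0.241.
The smallest distance is between Y and Z.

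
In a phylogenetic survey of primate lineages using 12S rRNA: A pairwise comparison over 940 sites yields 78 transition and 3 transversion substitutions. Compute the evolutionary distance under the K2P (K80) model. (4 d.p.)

P = 78/940 ≈ 0.082979 and Q = 3/940 ≈ 0.003191.
Under the Kimura two-parameter model, d = −½ ln(1 − 2P − Q) − ¼ ln(1 − 2Q).
1 − 2P − Q = 0.830851, giving −½ ln(0.830851) = 0.092652.
1 − 2Q = 0.993618, giving −¼ ln(0.993618) = 0.001601.
d = 0.092652 + 0.001601 = 0.094253.

0.0943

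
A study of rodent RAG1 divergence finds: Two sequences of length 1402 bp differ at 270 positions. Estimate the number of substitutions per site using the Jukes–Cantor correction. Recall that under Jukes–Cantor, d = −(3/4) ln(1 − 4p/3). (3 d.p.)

0.223

p = 270/1402 ≈ 0.192582.
d = −(3/4) ln(1 − 4p/3) = −0.75 ln(1 − 0.256776) = −0.75 ln(0.743224)
  = −0.75 × (-0.296758) = 0.222569 substitutions/site.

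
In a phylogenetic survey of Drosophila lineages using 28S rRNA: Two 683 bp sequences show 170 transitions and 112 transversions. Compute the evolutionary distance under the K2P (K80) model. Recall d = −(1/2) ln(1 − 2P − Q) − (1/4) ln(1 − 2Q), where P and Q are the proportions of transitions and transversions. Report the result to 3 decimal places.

P = 170/683 ≈ 0.248902 and Q = 112/683 ≈ 0.163982.
Under the Kimura two-parameter model, d = −½ ln(1 − 2P − Q) − ¼ ln(1 − 2Q).
1 − 2P − Q = 0.338214, giving −½ ln(0.338214) = 0.542038.
1 − 2Q = 0.672036, giving −¼ ln(0.672036) = 0.099361.
d = 0.542038 + 0.099361 = 0.641399.

0.641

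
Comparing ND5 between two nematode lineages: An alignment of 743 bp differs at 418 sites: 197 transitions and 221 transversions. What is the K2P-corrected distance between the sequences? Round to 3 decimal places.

P = 197/743 ≈ 0.265141 and Q = 221/743 ≈ 0.297443.
Under the Kimura two-parameter model, d = −½ ln(1 − 2P − Q) − ¼ ln(1 − 2Q).
1 − 2P − Q = 0.172275, giving −½ ln(0.172275) = 0.879332.
1 − 2Q = 0.405114, giving −¼ ln(0.405114) = 0.225897.
d = 0.879332 + 0.225897 = 1.105229.

1.105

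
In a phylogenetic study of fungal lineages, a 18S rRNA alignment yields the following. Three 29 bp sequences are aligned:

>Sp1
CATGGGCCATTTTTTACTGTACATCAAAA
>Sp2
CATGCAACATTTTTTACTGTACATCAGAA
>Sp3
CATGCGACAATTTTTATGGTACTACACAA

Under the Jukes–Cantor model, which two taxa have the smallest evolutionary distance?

Sp1 and Sp2

Sp1–Sp2: 4/29 differ, p = 0.138, d = 0.152.
Sp1–Sp3: 8/29 differ, p = 0.276, d = 0.344.
Sp2–Sp3: 7/29 differ, p = 0.241, d = 0.291.
The smallest distance is between Sp1 and Sp2.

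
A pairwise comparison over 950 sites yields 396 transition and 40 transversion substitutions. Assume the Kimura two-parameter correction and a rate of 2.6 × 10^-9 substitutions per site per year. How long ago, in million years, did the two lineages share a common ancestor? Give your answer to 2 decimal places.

204.78

P = 396/950 ≈ 0.416842 and Q = 40/950 ≈ 0.042105.
Under the Kimura two-parameter model, d = −½ ln(1 − 2P − Q) − ¼ ln(1 − 2Q).
1 − 2P − Q = 0.124211, giving −½ ln(0.124211) = 1.042887.
1 − 2Q = 0.91579, giving −¼ ln(0.91579) = 0.021992.
d = 1.042887 + 0.021992 = 1.064879.
Under a molecular clock d = 2μt, so t = d/(2μ) = 1.064879 / (2 × 2.6 × 10^-9) = 204.78 million years.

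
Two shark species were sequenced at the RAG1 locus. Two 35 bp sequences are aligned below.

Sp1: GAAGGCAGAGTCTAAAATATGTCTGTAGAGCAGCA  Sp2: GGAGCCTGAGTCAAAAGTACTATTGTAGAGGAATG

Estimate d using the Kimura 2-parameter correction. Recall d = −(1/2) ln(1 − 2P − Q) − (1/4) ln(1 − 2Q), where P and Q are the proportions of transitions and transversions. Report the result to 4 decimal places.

0.5286

Of 35 sites, 7 differences are transitions and 6 are transversions, so P = 7/35 = 0.2 and Q = 6/35 ≈ 0.171429.
Under the Kimura two-parameter model, d = −½ ln(1 − 2P − Q) − ¼ ln(1 − 2Q).
1 − 2P − Q = 0.428571, giving −½ ln(0.428571) = 0.423649.
1 − 2Q = 0.657142, giving −¼ ln(0.657142) = 0.104964.
d = 0.423649 + 0.104964 = 0.528613.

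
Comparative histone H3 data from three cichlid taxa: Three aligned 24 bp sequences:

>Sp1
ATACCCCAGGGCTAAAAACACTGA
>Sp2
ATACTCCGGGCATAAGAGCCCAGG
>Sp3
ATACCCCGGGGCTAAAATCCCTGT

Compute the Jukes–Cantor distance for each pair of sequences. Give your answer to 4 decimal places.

Sp1–Sp2: 9/24 sites differ → p = 0.375, d = −0.75 ln(1 − 0.5) = 0.519860 ≈ 0.5199.
Sp1–Sp3: 4/24 sites differ → p ≈ 0.166667, d = −0.75 ln(1 − 0.222223) = 0.188487 ≈ 0.1885.
Sp2–Sp3: 7/24 sites differ → p ≈ 0.291667, d = −0.75 ln(1 − 0.388889) = 0.369358 ≈ 0.3694.

d(Sp1,Sp2) = 0.5199, d(Sp1,Sp3) = 0.1885, d(Sp2,Sp3) = 0.3694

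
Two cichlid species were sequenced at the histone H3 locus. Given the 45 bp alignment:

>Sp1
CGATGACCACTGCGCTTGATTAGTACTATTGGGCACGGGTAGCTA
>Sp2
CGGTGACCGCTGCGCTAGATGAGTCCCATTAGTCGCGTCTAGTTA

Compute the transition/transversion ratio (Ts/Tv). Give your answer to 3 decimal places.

Transitions are A↔G and C↔T; transversions are all other mismatches.
Transitions: 6. Transversions: 6.
R = 6/6 = 1.000.

1.000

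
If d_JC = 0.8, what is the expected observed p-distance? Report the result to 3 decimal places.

0.492

p = (3/4)(1 − e^(−4d/3)) = 0.75 × (1 − e^(-1.066667)) = 0.75 × (1 − 0.344154) = 0.491885.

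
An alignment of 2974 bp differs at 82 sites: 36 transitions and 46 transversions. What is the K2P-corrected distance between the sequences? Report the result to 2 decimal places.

P = 36/2974 ≈ 0.012105 and Q = 46/2974 ≈ 0.015467.
Under the Kimura two-parameter model, d = −½ ln(1 − 2P − Q) − ¼ ln(1 − 2Q).
1 − 2P − Q = 0.960323, giving −½ ln(0.960323) = 0.020243.
1 − 2Q = 0.969066, giving −¼ ln(0.969066) = 0.007856.
d = 0.020243 + 0.007856 = 0.028099.

0.03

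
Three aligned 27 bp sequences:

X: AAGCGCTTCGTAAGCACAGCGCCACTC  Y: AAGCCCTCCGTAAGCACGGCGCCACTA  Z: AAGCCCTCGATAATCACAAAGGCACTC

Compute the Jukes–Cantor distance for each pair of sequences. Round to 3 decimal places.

X–Y: 4/27 sites differ → p ≈ 0.148148, d = −0.75 ln(1 − 0.197531) = 0.165047 ≈ 0.165.
X–Z: 8/27 sites differ → p ≈ 0.296296, d = −0.75 ln(1 − 0.395061) = 0.376971 ≈ 0.377.
Y–Z: 8/27 sites differ → p ≈ 0.296296, d = −0.75 ln(1 − 0.395061) = 0.376971 ≈ 0.377.

d(X,Y) = 0.165, d(X,Z) = 0.377, d(Y,Z) = 0.377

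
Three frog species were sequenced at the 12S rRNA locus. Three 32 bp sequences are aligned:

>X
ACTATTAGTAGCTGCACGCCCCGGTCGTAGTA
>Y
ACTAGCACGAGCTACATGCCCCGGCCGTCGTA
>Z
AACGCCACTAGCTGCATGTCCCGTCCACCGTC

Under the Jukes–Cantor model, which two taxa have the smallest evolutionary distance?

X–Y: 8/32 differ, p = 0.250, d = 0.304.
X–Z: 14/32 differ, p = 0.438, d = 0.657.
Y–Z: 11/32 differ, p = 0.344, d = 0.460.
The smallest distance is between X and Y.

X and Y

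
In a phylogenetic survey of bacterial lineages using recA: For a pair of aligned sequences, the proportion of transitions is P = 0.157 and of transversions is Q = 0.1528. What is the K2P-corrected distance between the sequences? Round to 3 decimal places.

Under the Kimura two-parameter model, d = −½ ln(1 − 2P − Q) − ¼ ln(1 − 2Q).
1 − 2P − Q = 0.5332, giving −½ ln(0.5332) = 0.314429.
1 − 2Q = 0.6944, giving −¼ ln(0.6944) = 0.091177.
d = 0.314429 + 0.091177 = 0.405606.

0.406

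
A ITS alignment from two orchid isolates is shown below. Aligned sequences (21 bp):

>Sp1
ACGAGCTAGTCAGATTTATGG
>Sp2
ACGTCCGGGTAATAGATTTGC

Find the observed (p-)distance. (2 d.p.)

The sequences differ at 10 of 21 positions (sites 4, 5, 7, 8, 11, 13, 15, 16, 18, 21).
p = 10/21 = 0.476190… ≈ 0.48 (to 2 d.p.).

0.48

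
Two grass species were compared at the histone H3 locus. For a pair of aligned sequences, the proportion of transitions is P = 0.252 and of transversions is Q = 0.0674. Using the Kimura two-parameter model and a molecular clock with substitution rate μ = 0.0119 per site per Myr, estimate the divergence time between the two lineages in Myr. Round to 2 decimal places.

Under the Kimura two-parameter model, d = −½ ln(1 − 2P − Q) − ¼ ln(1 − 2Q).
1 − 2P − Q = 0.4286, giving −½ ln(0.4286) = 0.423616.
1 − 2Q = 0.8652, giving −¼ ln(0.8652) = 0.036199.
d = 0.423616 + 0.036199 = 0.459815.
Under a molecular clock d = 2μt, so t = d/(2μ) = 0.459815 / (2 × 0.0119) = 19.32 Myr.

19.32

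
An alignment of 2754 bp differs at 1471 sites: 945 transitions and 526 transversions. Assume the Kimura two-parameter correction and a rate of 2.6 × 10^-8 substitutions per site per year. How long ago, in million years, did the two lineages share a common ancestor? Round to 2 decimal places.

P = 945/2754 ≈ 0.343137 and Q = 526/2754 ≈ 0.190995.
Under the Kimura two-parameter model, d = −½ ln(1 − 2P − Q) − ¼ ln(1 − 2Q).
1 − 2P − Q = 0.122731, giving −½ ln(0.122731) = 1.048880.
1 − 2Q = 0.61801, giving −¼ ln(0.61801) = 0.120313.
d = 1.048880 + 0.120313 = 1.169193.
Under a molecular clock d = 2μt, so t = d/(2μ) = 1.169193 / (2 × 2.6 × 10^-8) = 22.48 million years.

22.48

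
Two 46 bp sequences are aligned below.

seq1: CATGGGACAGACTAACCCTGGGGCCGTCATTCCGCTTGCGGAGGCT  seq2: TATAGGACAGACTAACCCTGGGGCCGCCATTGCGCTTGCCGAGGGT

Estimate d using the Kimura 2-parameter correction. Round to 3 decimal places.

0.144

Of 46 sites, 3 differences are transitions and 3 are transversions, so P = 3/46 ≈ 0.065217 and Q = 3/46 ≈ 0.065217.
Under the Kimura two-parameter model, d = −½ ln(1 − 2P − Q) − ¼ ln(1 − 2Q).
1 − 2P − Q = 0.804349, giving −½ ln(0.804349) = 0.108861.
1 − 2Q = 0.869566, giving −¼ ln(0.869566) = 0.034940.
d = 0.108861 + 0.034940 = 0.143801.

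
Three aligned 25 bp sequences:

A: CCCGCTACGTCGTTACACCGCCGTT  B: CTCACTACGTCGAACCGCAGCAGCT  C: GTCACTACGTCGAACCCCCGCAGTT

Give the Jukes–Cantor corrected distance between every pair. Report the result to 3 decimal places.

d(A,B) = 0.490, d(A,C) = 0.417, d(B,C) = 0.180

A–B: 9/25 sites differ → p = 0.36, d = −0.75 ln(1 − 0.48) = 0.490445 ≈ 0.490.
A–C: 8/25 sites differ → p = 0.32, d = −0.75 ln(1 − 0.426667) = 0.417216 ≈ 0.417.
B–C: 4/25 sites differ → p = 0.16, d = −0.75 ln(1 − 0.213333) = 0.179963 ≈ 0.180.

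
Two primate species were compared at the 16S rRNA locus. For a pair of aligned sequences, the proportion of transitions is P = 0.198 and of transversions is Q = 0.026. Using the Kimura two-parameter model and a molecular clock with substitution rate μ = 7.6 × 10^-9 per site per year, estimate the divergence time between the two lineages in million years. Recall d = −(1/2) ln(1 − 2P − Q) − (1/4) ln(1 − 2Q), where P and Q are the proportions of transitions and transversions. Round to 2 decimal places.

18.91

Under the Kimura two-parameter model, d = −½ ln(1 − 2P − Q) − ¼ ln(1 − 2Q).
1 − 2P − Q = 0.578, giving −½ ln(0.578) = 0.274091.
1 − 2Q = 0.948, giving −¼ ln(0.948) = 0.013350.
d = 0.274091 + 0.013350 = 0.287441.
Under a molecular clock d = 2μt, so t = d/(2μ) = 0.287441 / (2 × 7.6 × 10^-9) = 18.91 million years.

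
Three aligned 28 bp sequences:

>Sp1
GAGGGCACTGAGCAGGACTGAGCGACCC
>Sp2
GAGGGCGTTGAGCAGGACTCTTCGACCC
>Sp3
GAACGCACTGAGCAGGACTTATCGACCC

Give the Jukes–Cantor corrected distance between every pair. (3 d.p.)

Sp1–Sp2: 5/28 sites differ → p ≈ 0.178571, d = −0.75 ln(1 − 0.238095) = 0.203950 ≈ 0.204.
Sp1–Sp3: 4/28 sites differ → p ≈ 0.142857, d = −0.75 ln(1 − 0.190476) = 0.158482 ≈ 0.158.
Sp2–Sp3: 6/28 sites differ → p ≈ 0.214286, d = −0.75 ln(1 − 0.285715) = 0.252355 ≈ 0.252.

d(Sp1,Sp2) = 0.204, d(Sp1,Sp3) = 0.158, d(Sp2,Sp3) = 0.252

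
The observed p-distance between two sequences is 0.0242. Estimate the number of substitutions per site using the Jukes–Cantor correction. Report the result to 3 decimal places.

d = −(3/4) ln(1 − 4p/3) = −0.75 ln(1 − 0.032267) = −0.75 ln(0.967733)
  = −0.75 × (-0.032799) = 0.024599 substitutions/site.

0.025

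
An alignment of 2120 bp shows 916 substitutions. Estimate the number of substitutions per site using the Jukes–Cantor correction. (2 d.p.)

p = 916/2120 ≈ 0.432075.
d = −(3/4) ln(1 − 4p/3) = −0.75 ln(1 − 0.5761) = −0.75 ln(0.4239)
  = −0.75 × (-0.858258) = 0.643694 substitutions/site.

0.64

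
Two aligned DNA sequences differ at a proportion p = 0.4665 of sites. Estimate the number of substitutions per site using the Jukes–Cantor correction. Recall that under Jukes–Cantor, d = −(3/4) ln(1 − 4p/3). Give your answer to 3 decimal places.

d = −(3/4) ln(1 − 4p/3) = −0.75 ln(1 − 0.622) = −0.75 ln(0.378)
  = −0.75 × (-0.972861) = 0.729646 substitutions/site.

0.730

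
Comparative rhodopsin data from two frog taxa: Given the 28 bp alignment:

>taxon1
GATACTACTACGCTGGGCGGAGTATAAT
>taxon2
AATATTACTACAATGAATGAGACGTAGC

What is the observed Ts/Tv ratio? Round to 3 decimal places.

Transitions are A↔G and C↔T; transversions are all other mismatches.
Transitions: 13. Transversions: 1.
R = 13/1 = 13.000.

13.000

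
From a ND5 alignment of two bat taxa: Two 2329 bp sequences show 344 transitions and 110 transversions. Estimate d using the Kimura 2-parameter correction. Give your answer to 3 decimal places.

0.235

P = 344/2329 ≈ 0.147703 and Q = 110/2329 ≈ 0.047231.
Under the Kimura two-parameter model, d = −½ ln(1 − 2P − Q) − ¼ ln(1 − 2Q).
1 − 2P − Q = 0.657363, giving −½ ln(0.657363) = 0.209759.
1 − 2Q = 0.905538, giving −¼ ln(0.905538) = 0.024807.
d = 0.209759 + 0.024807 = 0.234566.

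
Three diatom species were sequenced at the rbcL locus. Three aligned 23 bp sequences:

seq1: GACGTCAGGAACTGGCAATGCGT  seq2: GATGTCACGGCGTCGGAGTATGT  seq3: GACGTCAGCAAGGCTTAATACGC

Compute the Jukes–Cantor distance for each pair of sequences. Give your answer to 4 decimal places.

seq1–seq2: 10/23 sites differ → p ≈ 0.434783, d = −0.75 ln(1 − 0.579711) = 0.650110 ≈ 0.6501.
seq1–seq3: 8/23 sites differ → p ≈ 0.347826, d = −0.75 ln(1 − 0.463768) = 0.467391 ≈ 0.4674.
seq2–seq3: 11/23 sites differ → p ≈ 0.478261, d = −0.75 ln(1 − 0.637681) = 0.761423 ≈ 0.7614.

d(seq1,seq2) = 0.6501, d(seq1,seq3) = 0.4674, d(seq2,seq3) = 0.7614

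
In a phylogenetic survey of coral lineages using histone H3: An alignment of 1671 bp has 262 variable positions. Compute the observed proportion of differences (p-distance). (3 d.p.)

0.157

p = 262/1671 = 0.156792… ≈ 0.157 (to 3 d.p.).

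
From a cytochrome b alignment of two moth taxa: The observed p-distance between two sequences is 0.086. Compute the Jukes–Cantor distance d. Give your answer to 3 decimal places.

d = −(3/4) ln(1 − 4p/3) = −0.75 ln(1 − 0.114667) = −0.75 ln(0.885333)
  = −0.75 × (-0.121791) = 0.091343 substitutions/site.

0.091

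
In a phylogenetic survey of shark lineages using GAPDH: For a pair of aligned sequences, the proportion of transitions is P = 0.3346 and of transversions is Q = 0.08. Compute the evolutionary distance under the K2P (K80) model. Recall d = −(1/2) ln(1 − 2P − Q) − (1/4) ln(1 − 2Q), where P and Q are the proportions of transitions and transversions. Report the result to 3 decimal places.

0.735

Under the Kimura two-parameter model, d = −½ ln(1 − 2P − Q) − ¼ ln(1 − 2Q).
1 − 2P − Q = 0.2508, giving −½ ln(0.2508) = 0.691550.
1 − 2Q = 0.84, giving −¼ ln(0.84) = 0.043588.
d = 0.691550 + 0.043588 = 0.735138.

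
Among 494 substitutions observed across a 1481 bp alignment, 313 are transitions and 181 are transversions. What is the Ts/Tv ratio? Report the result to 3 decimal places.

R = 313/181 = 1.729281… ≈ 1.729 (to 3 d.p.).

1.729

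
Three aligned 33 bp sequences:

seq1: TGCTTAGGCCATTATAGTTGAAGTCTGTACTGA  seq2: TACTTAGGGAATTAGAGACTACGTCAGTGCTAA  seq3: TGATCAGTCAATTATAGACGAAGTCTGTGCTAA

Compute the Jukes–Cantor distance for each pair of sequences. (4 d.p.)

seq1–seq2: 11/33 sites differ → p ≈ 0.333333, d = −0.75 ln(1 − 0.444444) = 0.440839 ≈ 0.4408.
seq1–seq3: 8/33 sites differ → p ≈ 0.242424, d = −0.75 ln(1 − 0.323232) = 0.292820 ≈ 0.2928.
seq2–seq3: 9/33 sites differ → p ≈ 0.272727, d = −0.75 ln(1 − 0.363636) = 0.338988 ≈ 0.3390.

d(seq1,seq2) = 0.4408, d(seq1,seq3) = 0.2928, d(seq2,seq3) = 0.3390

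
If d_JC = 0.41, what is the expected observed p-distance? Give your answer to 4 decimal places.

0.3158

p = (3/4)(1 − e^(−4d/3)) = 0.75 × (1 − e^(-0.546667)) = 0.75 × (1 − 0.578876) = 0.315843.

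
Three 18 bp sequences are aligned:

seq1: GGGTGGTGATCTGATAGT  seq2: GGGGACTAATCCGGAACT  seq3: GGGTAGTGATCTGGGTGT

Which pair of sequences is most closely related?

seq1–seq2: 8/18 differ, p = 0.444, d = 0.673.
seq1–seq3: 4/18 differ, p = 0.222, d = 0.264.
seq2–seq3: 7/18 differ, p = 0.389, d = 0.548.
The smallest distance is between seq1 and seq3.

seq1 and seq3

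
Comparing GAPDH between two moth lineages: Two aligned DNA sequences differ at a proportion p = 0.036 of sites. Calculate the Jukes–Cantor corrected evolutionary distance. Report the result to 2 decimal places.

d = −(3/4) ln(1 − 4p/3) = −0.75 ln(1 − 0.048) = −0.75 ln(0.952)
  = −0.75 × (-0.049190) = 0.036893 substitutions/site.

0.04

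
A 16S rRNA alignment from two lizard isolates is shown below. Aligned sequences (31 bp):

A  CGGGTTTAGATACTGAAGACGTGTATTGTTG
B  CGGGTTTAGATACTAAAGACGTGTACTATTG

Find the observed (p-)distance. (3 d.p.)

The sequences differ at 3 of 31 positions (sites 15, 26, 28).
p = 3/31 = 0.096774… ≈ 0.097 (to 3 d.p.).

0.097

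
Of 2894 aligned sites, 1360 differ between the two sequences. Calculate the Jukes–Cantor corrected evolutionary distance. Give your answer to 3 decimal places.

0.739

p = 1360/2894 ≈ 0.469938.
d = −(3/4) ln(1 − 4p/3) = −0.75 ln(1 − 0.626584) = −0.75 ln(0.373416)
  = −0.75 × (-0.985062) = 0.738797 substitutions/site.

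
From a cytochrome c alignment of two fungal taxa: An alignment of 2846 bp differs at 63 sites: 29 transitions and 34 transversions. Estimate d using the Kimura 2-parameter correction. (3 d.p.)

0.022

P = 29/2846 ≈ 0.01019 and Q = 34/2846 ≈ 0.011947.
Under the Kimura two-parameter model, d = −½ ln(1 − 2P − Q) − ¼ ln(1 − 2Q).
1 − 2P − Q = 0.967673, giving −½ ln(0.967673) = 0.016431.
1 − 2Q = 0.976106, giving −¼ ln(0.976106) = 0.006046.
d = 0.016431 + 0.006046 = 0.022477.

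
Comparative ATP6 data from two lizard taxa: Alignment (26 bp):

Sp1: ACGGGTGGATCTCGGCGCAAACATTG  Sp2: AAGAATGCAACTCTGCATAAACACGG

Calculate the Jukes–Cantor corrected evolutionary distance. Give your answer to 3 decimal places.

0.539

The sequences differ at 10 of 26 sites (2, 4, 5, 8, 10, 14, 17, 18, 24, 25), so p = 10/26 ≈ 0.384615.
d = −(3/4) ln(1 − 4p/3) = −0.75 ln(1 − 0.51282) = −0.75 ln(0.48718)
  = −0.75 × (-0.719122) = 0.539342 substitutions/site.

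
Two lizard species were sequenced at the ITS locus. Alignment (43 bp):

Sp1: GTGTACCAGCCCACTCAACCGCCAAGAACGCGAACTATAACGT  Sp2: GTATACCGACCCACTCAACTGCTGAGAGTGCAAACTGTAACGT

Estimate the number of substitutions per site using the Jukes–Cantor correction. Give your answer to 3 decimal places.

0.278

The sequences differ at 10 of 43 sites (3, 8, 9, 20, 23, 24, 28, 29, 32, 37), so p = 10/43 ≈ 0.232558.
d = −(3/4) ln(1 − 4p/3) = −0.75 ln(1 − 0.310077) = −0.75 ln(0.689923)
  = −0.75 × (-0.371175) = 0.278381 substitutions/site.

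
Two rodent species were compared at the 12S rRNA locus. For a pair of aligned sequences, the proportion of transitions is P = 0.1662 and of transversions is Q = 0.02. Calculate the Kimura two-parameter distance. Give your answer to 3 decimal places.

Under the Kimura two-parameter model, d = −½ ln(1 − 2P − Q) − ¼ ln(1 − 2Q).
1 − 2P − Q = 0.6476, giving −½ ln(0.6476) = 0.217241.
1 − 2Q = 0.96, giving −¼ ln(0.96) = 0.010205.
d = 0.217241 + 0.010205 = 0.227446.

0.227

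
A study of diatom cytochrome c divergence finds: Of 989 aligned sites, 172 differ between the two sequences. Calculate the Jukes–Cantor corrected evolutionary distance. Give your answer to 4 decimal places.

0.1979

p = 172/989 ≈ 0.173913.
d = −(3/4) ln(1 − 4p/3) = −0.75 ln(1 − 0.231884) = −0.75 ln(0.768116)
  = −0.75 × (-0.263815) = 0.197861 substitutions/site.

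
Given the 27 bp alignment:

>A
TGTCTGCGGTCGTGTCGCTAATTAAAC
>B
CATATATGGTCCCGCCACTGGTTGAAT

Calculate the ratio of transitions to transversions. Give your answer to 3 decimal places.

Transitions are A↔G and C↔T; transversions are all other mismatches.
Transitions: 11. Transversions: 2.
R = 11/2 = 5.500.

5.500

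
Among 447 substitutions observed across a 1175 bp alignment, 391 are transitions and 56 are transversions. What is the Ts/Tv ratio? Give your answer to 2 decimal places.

R = 391/56 = 6.982142… ≈ 6.98 (to 2 d.p.).

6.98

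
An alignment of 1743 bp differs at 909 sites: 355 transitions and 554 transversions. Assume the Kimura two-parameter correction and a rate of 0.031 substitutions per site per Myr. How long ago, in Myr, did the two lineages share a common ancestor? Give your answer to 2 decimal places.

14.49

P = 355/1743 ≈ 0.203672 and Q = 554/1743 ≈ 0.317843.
Under the Kimura two-parameter model, d = −½ ln(1 − 2P − Q) − ¼ ln(1 − 2Q).
1 − 2P − Q = 0.274813, giving −½ ln(0.274813) = 0.645832.
1 − 2Q = 0.364314, giving −¼ ln(0.364314) = 0.252435.
d = 0.645832 + 0.252435 = 0.898267.
Under a molecular clock d = 2μt, so t = d/(2μ) = 0.898267 / (2 × 0.031) = 14.49 Myr.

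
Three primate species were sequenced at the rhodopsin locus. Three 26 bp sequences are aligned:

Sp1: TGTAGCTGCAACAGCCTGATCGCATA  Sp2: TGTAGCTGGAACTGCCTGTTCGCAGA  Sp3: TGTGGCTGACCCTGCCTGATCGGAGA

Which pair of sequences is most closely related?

Sp1–Sp2: 4/26 differ, p = 0.154, d = 0.172.
Sp1–Sp3: 7/26 differ, p = 0.269, d = 0.334.
Sp2–Sp3: 6/26 differ, p = 0.231, d = 0.276.
The smallest distance is between Sp1 and Sp2.

Sp1 and Sp2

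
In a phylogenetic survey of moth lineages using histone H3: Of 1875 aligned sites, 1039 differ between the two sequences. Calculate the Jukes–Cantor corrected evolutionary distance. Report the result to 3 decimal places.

p = 1039/1875 ≈ 0.554133.
d = −(3/4) ln(1 − 4p/3) = −0.75 ln(1 − 0.738844) = −0.75 ln(0.261156)
  = −0.75 × (-1.342637) = 1.006978 substitutions/site.

1.007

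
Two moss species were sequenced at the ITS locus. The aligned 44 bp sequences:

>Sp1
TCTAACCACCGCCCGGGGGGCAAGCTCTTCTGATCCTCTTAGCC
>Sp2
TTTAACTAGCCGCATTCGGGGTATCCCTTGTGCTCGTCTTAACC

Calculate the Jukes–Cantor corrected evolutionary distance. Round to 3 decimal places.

The sequences differ at 17 of 44 sites, so p = 17/44 ≈ 0.386364.
d = −(3/4) ln(1 − 4p/3) = −0.75 ln(1 − 0.515152) = −0.75 ln(0.484848)
  = −0.75 × (-0.723920) = 0.542940 substitutions/site.

0.543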